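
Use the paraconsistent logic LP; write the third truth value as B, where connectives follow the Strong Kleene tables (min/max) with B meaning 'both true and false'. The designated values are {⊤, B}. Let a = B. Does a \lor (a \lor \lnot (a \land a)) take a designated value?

Yes

a \land a = B \land B = B
\lnot (a \land a) = \lnot B = B
a \lor \lnot (a \land a) = B \lor B = B
a \lor (a \lor \lnot (a \land a)) = B \lor B = B
B ∈ {⊤, B}.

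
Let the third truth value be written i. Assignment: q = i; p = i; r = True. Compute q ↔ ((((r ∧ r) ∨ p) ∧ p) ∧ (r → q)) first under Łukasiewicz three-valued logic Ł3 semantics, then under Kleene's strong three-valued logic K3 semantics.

True; i

In Łukasiewicz three-valued logic Ł3: r ∧ r = True ∧ True = True
(r ∧ r) ∨ p = True ∨ i = True
((r ∧ r) ∨ p) ∧ p = True ∧ i = i
r → q = True → i = i  [min(1, 1−1+½)]
(((r ∧ r) ∨ p) ∧ p) ∧ (r → q) = i ∧ i = i
q ↔ ((((r ∧ r) ∨ p) ∧ p) ∧ (r → q)) = i ↔ i = True
In Kleene's strong three-valued logic K3: r ∧ r = True ∧ True = True
(r ∧ r) ∨ p = True ∨ i = True
((r ∧ r) ∨ p) ∧ p = True ∧ i = i
r → q = True → i = i  [¬True ∨ i]
(((r ∧ r) ∨ p) ∧ p) ∧ (r → q) = i ∧ i = i
q ↔ ((((r ∧ r) ∨ p) ∧ p) ∧ (r → q)) = i ↔ i = i
They differ because Łukasiewicz three-valued logic Ł3 and Kleene's strong three-valued logic K3 treat i differently under implication.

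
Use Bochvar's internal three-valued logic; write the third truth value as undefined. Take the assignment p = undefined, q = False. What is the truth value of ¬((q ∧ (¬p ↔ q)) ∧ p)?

¬p = ¬undefined = undefined
¬p ↔ q = undefined ↔ False = undefined
q ∧ (¬p ↔ q) = False ∧ undefined = undefined
(q ∧ (¬p ↔ q)) ∧ p = undefined ∧ undefined = undefined
¬((q ∧ (¬p ↔ q)) ∧ p) = ¬undefined = undefined

undefined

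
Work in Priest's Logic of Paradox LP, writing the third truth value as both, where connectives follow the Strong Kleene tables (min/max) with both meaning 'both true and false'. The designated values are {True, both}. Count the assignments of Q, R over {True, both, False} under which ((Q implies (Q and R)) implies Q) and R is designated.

Designated under: (Q=True, R=True); (Q=True, R=both); (Q=both, R=True); (Q=both, R=both).

4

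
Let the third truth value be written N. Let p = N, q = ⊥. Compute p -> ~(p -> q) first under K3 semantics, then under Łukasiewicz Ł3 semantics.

N; ⊤

In K3: p -> q = N -> ⊥ = N  [~N | ⊥]
~(p -> q) = ~N = N
p -> ~(p -> q) = N -> N = N
In Łukasiewicz Ł3: p -> q = N -> ⊥ = N
~(p -> q) = ~N = N
p -> ~(p -> q) = N -> N = ⊤
They differ because K3 and Łukasiewicz Ł3 treat N differently under implication.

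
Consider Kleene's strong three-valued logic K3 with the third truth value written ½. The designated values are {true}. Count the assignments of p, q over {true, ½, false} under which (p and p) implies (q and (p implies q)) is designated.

5

Of the 9 assignments, 5 give a value in {true}.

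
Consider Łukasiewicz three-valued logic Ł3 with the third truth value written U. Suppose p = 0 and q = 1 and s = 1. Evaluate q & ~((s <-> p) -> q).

0

s <-> p = 1 <-> 0 = 0
(s <-> p) -> q = 0 -> 1 = 1
~((s <-> p) -> q) = ~1 = 0
q & ~((s <-> p) -> q) = 1 & 0 = 0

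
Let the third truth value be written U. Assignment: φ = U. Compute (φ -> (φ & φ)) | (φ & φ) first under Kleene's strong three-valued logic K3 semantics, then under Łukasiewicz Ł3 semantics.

In Kleene's strong three-valued logic K3: φ & φ = U & U = U
φ -> (φ & φ) = U -> U = U  [~U | U]
φ & φ = U & U = U
(φ -> (φ & φ)) | (φ & φ) = U | U = U
In Łukasiewicz Ł3: φ & φ = U & U = U
φ -> (φ & φ) = U -> U = True  [min(1, 1−½+½)]
φ & φ = U & U = U
(φ -> (φ & φ)) | (φ & φ) = True | U = True
They differ because Kleene's strong three-valued logic K3 and Łukasiewicz Ł3 treat U differently under implication.

U; True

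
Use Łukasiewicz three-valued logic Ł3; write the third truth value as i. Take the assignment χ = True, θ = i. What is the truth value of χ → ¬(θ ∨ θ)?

θ ∨ θ = i ∨ i = i
¬(θ ∨ θ) = ¬i = i
χ → ¬(θ ∨ θ) = True → i = i  [min(1, 1−1+½)]

i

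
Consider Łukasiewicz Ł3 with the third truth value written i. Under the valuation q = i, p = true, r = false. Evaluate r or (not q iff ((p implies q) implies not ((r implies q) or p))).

not q = not i = i
p implies q = true implies i = i
r implies q = false implies i = true
(r implies q) or p = true or true = true
not ((r implies q) or p) = not true = false
(p implies q) implies not ((r implies q) or p) = i implies false = i
not q iff ((p implies q) implies not ((r implies q) or p)) = i iff i = true
r or (not q iff ((p implies q) implies not ((r implies q) or p))) = false or true = true

true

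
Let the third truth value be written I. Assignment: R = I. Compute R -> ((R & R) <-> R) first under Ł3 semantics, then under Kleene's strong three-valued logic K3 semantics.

In Ł3: R & R = I & I = I
(R & R) <-> R = I <-> I = 1  [1 − |½−½|]
R -> ((R & R) <-> R) = I -> 1 = 1
In Kleene's strong three-valued logic K3: R & R = I & I = I
(R & R) <-> R = I <-> I = I
R -> ((R & R) <-> R) = I -> I = I  [~I | I]
They differ because Ł3 and Kleene's strong three-valued logic K3 treat I differently under implication.

1; I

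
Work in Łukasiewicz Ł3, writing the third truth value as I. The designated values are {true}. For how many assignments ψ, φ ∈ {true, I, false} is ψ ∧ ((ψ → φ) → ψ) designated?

Designated under: (ψ=true, φ=true); (ψ=true, φ=I); (ψ=true, φ=false).

3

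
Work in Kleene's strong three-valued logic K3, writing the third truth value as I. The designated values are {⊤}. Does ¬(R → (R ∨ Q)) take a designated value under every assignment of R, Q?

Countermodel: R=⊤, Q=⊤ gives ⊥, which is not designated.

No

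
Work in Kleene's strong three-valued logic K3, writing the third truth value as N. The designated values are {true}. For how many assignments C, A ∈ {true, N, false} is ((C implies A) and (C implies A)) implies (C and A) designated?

Designated under: (C=true, A=true); (C=true, A=false).

2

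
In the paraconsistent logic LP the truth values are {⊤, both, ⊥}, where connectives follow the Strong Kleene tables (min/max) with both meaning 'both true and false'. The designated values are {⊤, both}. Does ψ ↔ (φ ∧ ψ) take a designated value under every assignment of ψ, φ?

Countermodel: ψ=⊤, φ=⊥ gives ⊥, which is not designated.

No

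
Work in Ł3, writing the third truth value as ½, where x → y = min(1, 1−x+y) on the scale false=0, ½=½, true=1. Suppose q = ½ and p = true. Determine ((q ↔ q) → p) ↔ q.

½

q ↔ q = ½ ↔ ½ = true
(q ↔ q) → p = true → true = true
((q ↔ q) → p) ↔ q = true ↔ ½ = ½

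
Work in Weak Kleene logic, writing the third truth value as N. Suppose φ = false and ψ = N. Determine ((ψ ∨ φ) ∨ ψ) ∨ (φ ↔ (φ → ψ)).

ψ ∨ φ = N ∨ false = N
(ψ ∨ φ) ∨ ψ = N ∨ N = N
φ → ψ = false → N = N  [any arg is the third value ⇒ result is the third value]
φ ↔ (φ → ψ) = false ↔ N = N
((ψ ∨ φ) ∨ ψ) ∨ (φ ↔ (φ → ψ)) = N ∨ N = N

N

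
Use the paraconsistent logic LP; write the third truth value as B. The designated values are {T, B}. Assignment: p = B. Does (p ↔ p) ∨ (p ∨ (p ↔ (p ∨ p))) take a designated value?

p ↔ p = B ↔ B = B
p ∨ p = B ∨ B = B
p ↔ (p ∨ p) = B ↔ B = B
p ∨ (p ↔ (p ∨ p)) = B ∨ B = B
(p ↔ p) ∨ (p ∨ (p ↔ (p ∨ p))) = B ∨ B = B
B ∈ {T, B}.

Yes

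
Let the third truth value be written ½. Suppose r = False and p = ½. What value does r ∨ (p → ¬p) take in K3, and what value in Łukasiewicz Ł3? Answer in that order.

½; True

In K3: ¬p = ¬½ = ½
p → ¬p = ½ → ½ = ½  [¬½ ∨ ½]
r ∨ (p → ¬p) = False ∨ ½ = ½
In Łukasiewicz Ł3: ¬p = ¬½ = ½
p → ¬p = ½ → ½ = True  [min(1, 1−½+½)]
r ∨ (p → ¬p) = False ∨ True = True
They differ because K3 and Łukasiewicz Ł3 treat ½ differently under implication.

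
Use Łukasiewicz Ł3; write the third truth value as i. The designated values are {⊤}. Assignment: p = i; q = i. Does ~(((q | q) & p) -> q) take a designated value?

No

q | q = i | i = i
(q | q) & p = i & i = i
((q | q) & p) -> q = i -> i = ⊤  [min(1, 1−½+½)]
~(((q | q) & p) -> q) = ~⊤ = ⊥
⊥ ∉ {⊤}.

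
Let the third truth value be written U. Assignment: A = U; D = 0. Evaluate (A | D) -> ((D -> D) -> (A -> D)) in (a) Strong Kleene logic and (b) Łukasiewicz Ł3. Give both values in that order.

In Strong Kleene logic: A | D = U | 0 = U
D -> D = 0 -> 0 = 1
A -> D = U -> 0 = U
(D -> D) -> (A -> D) = 1 -> U = U
(A | D) -> ((D -> D) -> (A -> D)) = U -> U = U
In Łukasiewicz Ł3: A | D = U | 0 = U
D -> D = 0 -> 0 = 1
A -> D = U -> 0 = U
(D -> D) -> (A -> D) = 1 -> U = U
(A | D) -> ((D -> D) -> (A -> D)) = U -> U = 1
They differ because Strong Kleene logic and Łukasiewicz Ł3 treat U differently under implication.

U; 1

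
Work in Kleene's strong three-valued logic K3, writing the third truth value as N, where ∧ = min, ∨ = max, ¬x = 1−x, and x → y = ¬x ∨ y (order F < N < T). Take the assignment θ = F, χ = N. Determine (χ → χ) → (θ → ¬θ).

χ → χ = N → N = N
¬θ = ¬F = T
θ → ¬θ = F → T = T
(χ → χ) → (θ → ¬θ) = N → T = T

T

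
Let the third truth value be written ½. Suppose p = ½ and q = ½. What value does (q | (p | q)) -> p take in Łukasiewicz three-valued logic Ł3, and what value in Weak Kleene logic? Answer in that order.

In Łukasiewicz three-valued logic Ł3: p | q = ½ | ½ = ½
q | (p | q) = ½ | ½ = ½
(q | (p | q)) -> p = ½ -> ½ = ⊤  [min(1, 1−½+½)]
In Weak Kleene logic: p | q = ½ | ½ = ½
q | (p | q) = ½ | ½ = ½
(q | (p | q)) -> p = ½ -> ½ = ½  [any arg is the third value ⇒ result is the third value]
They differ because Łukasiewicz three-valued logic Ł3 and Weak Kleene logic treat ½ differently under the binary connectives.

⊤; ½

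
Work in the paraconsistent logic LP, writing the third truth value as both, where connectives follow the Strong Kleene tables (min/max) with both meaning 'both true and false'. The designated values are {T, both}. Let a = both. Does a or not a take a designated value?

Yes

not a = not both = both
a or not a = both or both = both
both ∈ {T, both}.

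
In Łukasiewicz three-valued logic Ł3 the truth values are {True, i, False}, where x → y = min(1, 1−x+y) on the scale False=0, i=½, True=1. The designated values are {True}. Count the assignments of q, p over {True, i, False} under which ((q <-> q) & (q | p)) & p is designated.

3

Designated under: (q=True, p=True); (q=i, p=True); (q=False, p=True).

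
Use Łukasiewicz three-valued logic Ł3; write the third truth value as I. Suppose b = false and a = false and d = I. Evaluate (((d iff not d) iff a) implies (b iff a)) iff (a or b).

not d = not I = I
d iff not d = I iff I = true
(d iff not d) iff a = true iff false = false
b iff a = false iff false = true
((d iff not d) iff a) implies (b iff a) = false implies true = true
a or b = false or false = false
(((d iff not d) iff a) implies (b iff a)) iff (a or b) = true iff false = false

false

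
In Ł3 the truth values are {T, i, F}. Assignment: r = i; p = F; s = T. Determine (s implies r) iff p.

i

s implies r = T implies i = i  [min(1, 1−1+½)]
(s implies r) iff p = i iff F = i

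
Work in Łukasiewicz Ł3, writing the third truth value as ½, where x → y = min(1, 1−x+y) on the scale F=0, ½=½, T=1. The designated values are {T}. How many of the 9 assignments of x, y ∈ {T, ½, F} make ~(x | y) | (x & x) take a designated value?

Designated under: (x=T, y=T); (x=T, y=½); (x=T, y=F); (x=F, y=F).

4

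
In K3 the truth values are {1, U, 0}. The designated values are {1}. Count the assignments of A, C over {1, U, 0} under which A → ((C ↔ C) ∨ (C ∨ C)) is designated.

Of the 9 assignments, 7 give a value in {1}.

7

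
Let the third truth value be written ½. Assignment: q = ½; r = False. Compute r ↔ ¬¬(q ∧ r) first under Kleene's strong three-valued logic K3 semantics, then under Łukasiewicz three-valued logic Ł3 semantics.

True; True

In Kleene's strong three-valued logic K3: q ∧ r = ½ ∧ False = False
¬(q ∧ r) = ¬False = True
¬¬(q ∧ r) = ¬True = False
r ↔ ¬¬(q ∧ r) = False ↔ False = True
In Łukasiewicz three-valued logic Ł3: q ∧ r = ½ ∧ False = False
¬(q ∧ r) = ¬False = True
¬¬(q ∧ r) = ¬True = False
r ↔ ¬¬(q ∧ r) = False ↔ False = True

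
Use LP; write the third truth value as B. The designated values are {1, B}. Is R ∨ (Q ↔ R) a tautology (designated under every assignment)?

Countermodel: R=0, Q=1 gives 0, which is not designated.

No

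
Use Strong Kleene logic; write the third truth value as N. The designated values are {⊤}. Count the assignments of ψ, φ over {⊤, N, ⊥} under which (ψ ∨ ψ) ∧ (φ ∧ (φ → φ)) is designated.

Designated under: (ψ=⊤, φ=⊤).

1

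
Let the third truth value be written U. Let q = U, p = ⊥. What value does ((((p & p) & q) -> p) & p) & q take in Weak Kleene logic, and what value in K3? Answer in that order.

In Weak Kleene logic: p & p = ⊥ & ⊥ = ⊥
(p & p) & q = ⊥ & U = U
((p & p) & q) -> p = U -> ⊥ = U  [any arg is the third value ⇒ result is the third value]
(((p & p) & q) -> p) & p = U & ⊥ = U
((((p & p) & q) -> p) & p) & q = U & U = U
In K3: p & p = ⊥ & ⊥ = ⊥
(p & p) & q = ⊥ & U = ⊥
((p & p) & q) -> p = ⊥ -> ⊥ = ⊤
(((p & p) & q) -> p) & p = ⊤ & ⊥ = ⊥
((((p & p) & q) -> p) & p) & q = ⊥ & U = ⊥
They differ because Weak Kleene logic and K3 treat U differently under the binary connectives.

U; ⊥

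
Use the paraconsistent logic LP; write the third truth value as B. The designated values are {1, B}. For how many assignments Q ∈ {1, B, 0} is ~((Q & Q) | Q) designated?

Q=1: 0 ·
Q=B: B ✓
Q=0: 1 ✓

2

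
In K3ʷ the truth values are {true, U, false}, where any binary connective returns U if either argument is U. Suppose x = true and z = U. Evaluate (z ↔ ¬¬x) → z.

¬x = ¬true = false
¬¬x = ¬false = true
z ↔ ¬¬x = U ↔ true = U
(z ↔ ¬¬x) → z = U → U = U

U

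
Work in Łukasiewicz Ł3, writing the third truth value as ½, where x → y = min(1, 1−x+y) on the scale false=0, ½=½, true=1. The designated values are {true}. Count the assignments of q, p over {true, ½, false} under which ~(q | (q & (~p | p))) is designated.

3

Designated under: (q=false, p=true); (q=false, p=½); (q=false, p=false).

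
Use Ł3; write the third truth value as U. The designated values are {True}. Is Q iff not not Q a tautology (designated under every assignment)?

Yes

Every assignment of Q over {True, U, False} gives a value in {True}.
In particular, with Q=U: Q iff not not Q = True.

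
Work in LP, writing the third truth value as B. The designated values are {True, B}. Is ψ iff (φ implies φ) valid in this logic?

Countermodel: ψ=False, φ=True gives False, which is not designated.

No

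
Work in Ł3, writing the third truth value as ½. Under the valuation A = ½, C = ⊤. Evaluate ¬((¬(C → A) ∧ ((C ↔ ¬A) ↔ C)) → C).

⊥

C → A = ⊤ → ½ = ½
¬(C → A) = ¬½ = ½
¬A = ¬½ = ½
C ↔ ¬A = ⊤ ↔ ½ = ½
(C ↔ ¬A) ↔ C = ½ ↔ ⊤ = ½
¬(C → A) ∧ ((C ↔ ¬A) ↔ C) = ½ ∧ ½ = ½
(¬(C → A) ∧ ((C ↔ ¬A) ↔ C)) → C = ½ → ⊤ = ⊤
¬((¬(C → A) ∧ ((C ↔ ¬A) ↔ C)) → C) = ¬⊤ = ⊥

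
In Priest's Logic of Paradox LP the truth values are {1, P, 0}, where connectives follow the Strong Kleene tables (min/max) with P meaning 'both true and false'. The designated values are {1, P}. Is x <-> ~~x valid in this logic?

Yes

Every assignment of x over {1, P, 0} gives a value in {1, P}.
In particular, with x=P: x <-> ~~x = P.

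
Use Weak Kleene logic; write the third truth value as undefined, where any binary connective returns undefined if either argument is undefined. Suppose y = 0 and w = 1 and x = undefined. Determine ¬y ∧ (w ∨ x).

¬y = ¬0 = 1
w ∨ x = 1 ∨ undefined = undefined
¬y ∧ (w ∨ x) = 1 ∧ undefined = undefined

undefined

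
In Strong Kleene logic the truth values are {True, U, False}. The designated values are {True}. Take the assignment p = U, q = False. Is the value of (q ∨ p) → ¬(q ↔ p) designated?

No

q ∨ p = False ∨ U = U
q ↔ p = False ↔ U = U
¬(q ↔ p) = ¬U = U
(q ∨ p) → ¬(q ↔ p) = U → U = U
U ∉ {True}.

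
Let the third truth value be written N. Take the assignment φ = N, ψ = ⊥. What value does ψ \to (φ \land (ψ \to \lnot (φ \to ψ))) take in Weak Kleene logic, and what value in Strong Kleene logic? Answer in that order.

In Weak Kleene logic: φ \to ψ = N \to ⊥ = N
\lnot (φ \to ψ) = \lnot N = N
ψ \to \lnot (φ \to ψ) = ⊥ \to N = N
φ \land (ψ \to \lnot (φ \to ψ)) = N \land N = N
ψ \to (φ \land (ψ \to \lnot (φ \to ψ))) = ⊥ \to N = N
In Strong Kleene logic: φ \to ψ = N \to ⊥ = N  [\lnot N \lor ⊥]
\lnot (φ \to ψ) = \lnot N = N
ψ \to \lnot (φ \to ψ) = ⊥ \to N = ⊤
φ \land (ψ \to \lnot (φ \to ψ)) = N \land ⊤ = N
ψ \to (φ \land (ψ \to \lnot (φ \to ψ))) = ⊥ \to N = ⊤
They differ because Weak Kleene logic and Strong Kleene logic treat N differently under the binary connectives.

N; ⊤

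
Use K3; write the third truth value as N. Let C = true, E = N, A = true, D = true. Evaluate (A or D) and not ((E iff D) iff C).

N

A or D = true or true = true
E iff D = N iff true = N
(E iff D) iff C = N iff true = N
not ((E iff D) iff C) = not N = N
(A or D) and not ((E iff D) iff C) = true and N = N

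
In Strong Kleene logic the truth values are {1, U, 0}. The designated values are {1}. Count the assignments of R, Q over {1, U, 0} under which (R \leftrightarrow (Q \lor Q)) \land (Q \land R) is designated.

1

Designated under: (R=1, Q=1).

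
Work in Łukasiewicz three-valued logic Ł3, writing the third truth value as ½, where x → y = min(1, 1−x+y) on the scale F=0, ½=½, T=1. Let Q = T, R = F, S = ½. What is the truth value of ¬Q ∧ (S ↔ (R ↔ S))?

F

¬Q = ¬T = F
R ↔ S = F ↔ ½ = ½  [1 − |0−½|]
S ↔ (R ↔ S) = ½ ↔ ½ = T
¬Q ∧ (S ↔ (R ↔ S)) = F ∧ T = F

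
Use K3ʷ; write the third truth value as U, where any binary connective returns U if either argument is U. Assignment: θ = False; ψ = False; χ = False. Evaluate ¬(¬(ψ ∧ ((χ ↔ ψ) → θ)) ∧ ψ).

χ ↔ ψ = False ↔ False = True
(χ ↔ ψ) → θ = True → False = False
ψ ∧ ((χ ↔ ψ) → θ) = False ∧ False = False
¬(ψ ∧ ((χ ↔ ψ) → θ)) = ¬False = True
¬(ψ ∧ ((χ ↔ ψ) → θ)) ∧ ψ = True ∧ False = False
¬(¬(ψ ∧ ((χ ↔ ψ) → θ)) ∧ ψ) = ¬False = True

True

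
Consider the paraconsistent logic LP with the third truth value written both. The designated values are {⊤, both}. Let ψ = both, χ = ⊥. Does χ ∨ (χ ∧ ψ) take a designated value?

No

χ ∧ ψ = ⊥ ∧ both = ⊥
χ ∨ (χ ∧ ψ) = ⊥ ∨ ⊥ = ⊥
⊥ ∉ {⊤, both}.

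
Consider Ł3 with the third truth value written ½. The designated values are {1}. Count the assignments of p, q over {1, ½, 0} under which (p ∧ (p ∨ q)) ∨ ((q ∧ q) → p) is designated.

Of the 9 assignments, 6 give a value in {1}.

6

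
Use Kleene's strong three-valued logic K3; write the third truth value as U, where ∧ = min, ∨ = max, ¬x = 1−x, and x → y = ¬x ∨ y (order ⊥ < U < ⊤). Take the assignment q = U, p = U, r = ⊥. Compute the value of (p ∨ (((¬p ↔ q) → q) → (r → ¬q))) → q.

U

¬p = ¬U = U
¬p ↔ q = U ↔ U = U
(¬p ↔ q) → q = U → U = U  [¬U ∨ U]
¬q = ¬U = U
r → ¬q = ⊥ → U = ⊤
((¬p ↔ q) → q) → (r → ¬q) = U → ⊤ = ⊤
p ∨ (((¬p ↔ q) → q) → (r → ¬q)) = U ∨ ⊤ = ⊤
(p ∨ (((¬p ↔ q) → q) → (r → ¬q))) → q = ⊤ → U = U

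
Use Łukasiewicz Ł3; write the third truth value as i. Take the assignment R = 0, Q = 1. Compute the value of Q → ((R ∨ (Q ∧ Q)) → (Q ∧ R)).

Q ∧ Q = 1 ∧ 1 = 1
R ∨ (Q ∧ Q) = 0 ∨ 1 = 1
Q ∧ R = 1 ∧ 0 = 0
(R ∨ (Q ∧ Q)) → (Q ∧ R) = 1 → 0 = 0
Q → ((R ∨ (Q ∧ Q)) → (Q ∧ R)) = 1 → 0 = 0

0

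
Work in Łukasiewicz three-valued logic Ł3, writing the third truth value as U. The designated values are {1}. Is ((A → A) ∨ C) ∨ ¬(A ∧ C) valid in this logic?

Every assignment of A, C over {1, U, 0} gives a value in {1}.
In particular, with A=U, C=U: ((A → A) ∨ C) ∨ ¬(A ∧ C) = 1.

Yes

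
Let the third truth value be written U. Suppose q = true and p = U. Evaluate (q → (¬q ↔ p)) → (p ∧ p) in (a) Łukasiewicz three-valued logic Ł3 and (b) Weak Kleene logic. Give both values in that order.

true; U

In Łukasiewicz three-valued logic Ł3: ¬q = ¬true = false
¬q ↔ p = false ↔ U = U  [1 − |0−½|]
q → (¬q ↔ p) = true → U = U
p ∧ p = U ∧ U = U
(q → (¬q ↔ p)) → (p ∧ p) = U → U = true
In Weak Kleene logic: ¬q = ¬true = false
¬q ↔ p = false ↔ U = U
q → (¬q ↔ p) = true → U = U  [any arg is the third value ⇒ result is the third value]
p ∧ p = U ∧ U = U
(q → (¬q ↔ p)) → (p ∧ p) = U → U = U
They differ because Łukasiewicz three-valued logic Ł3 and Weak Kleene logic treat U differently under the binary connectives.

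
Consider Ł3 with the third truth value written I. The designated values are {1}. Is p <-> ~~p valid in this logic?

Every assignment of p over {1, I, 0} gives a value in {1}.
In particular, with p=I: p <-> ~~p = 1.

Yes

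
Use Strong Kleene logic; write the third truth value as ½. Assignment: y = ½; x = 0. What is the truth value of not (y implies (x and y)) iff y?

½

x and y = 0 and ½ = 0
y implies (x and y) = ½ implies 0 = ½  [not ½ or 0]
not (y implies (x and y)) = not ½ = ½
not (y implies (x and y)) iff y = ½ iff ½ = ½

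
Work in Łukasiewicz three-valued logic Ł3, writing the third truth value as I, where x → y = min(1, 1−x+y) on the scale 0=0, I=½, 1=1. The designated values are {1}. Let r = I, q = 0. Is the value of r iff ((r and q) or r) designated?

Yes

r and q = I and 0 = 0
(r and q) or r = 0 or I = I
r iff ((r and q) or r) = I iff I = 1  [1 − |½−½|]
1 ∈ {1}.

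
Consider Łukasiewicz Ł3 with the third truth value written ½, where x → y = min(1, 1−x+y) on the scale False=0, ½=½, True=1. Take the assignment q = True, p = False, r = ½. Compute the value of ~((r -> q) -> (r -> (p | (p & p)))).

r -> q = ½ -> True = True  [min(1, 1−½+1)]
p & p = False & False = False
p | (p & p) = False | False = False
r -> (p | (p & p)) = ½ -> False = ½
(r -> q) -> (r -> (p | (p & p))) = True -> ½ = ½
~((r -> q) -> (r -> (p | (p & p)))) = ~½ = ½

½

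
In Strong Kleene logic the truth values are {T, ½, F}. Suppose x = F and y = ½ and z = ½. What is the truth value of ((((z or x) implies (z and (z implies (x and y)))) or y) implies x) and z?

½

z or x = ½ or F = ½
x and y = F and ½ = F
z implies (x and y) = ½ implies F = ½  [not ½ or F]
z and (z implies (x and y)) = ½ and ½ = ½
(z or x) implies (z and (z implies (x and y))) = ½ implies ½ = ½
((z or x) implies (z and (z implies (x and y)))) or y = ½ or ½ = ½
(((z or x) implies (z and (z implies (x and y)))) or y) implies x = ½ implies F = ½
((((z or x) implies (z and (z implies (x and y)))) or y) implies x) and z = ½ and ½ = ½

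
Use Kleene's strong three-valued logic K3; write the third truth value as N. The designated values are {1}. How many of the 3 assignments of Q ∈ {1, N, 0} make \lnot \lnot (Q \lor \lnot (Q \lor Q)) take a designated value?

2

Q=1: 1 ✓
Q=N: N ·
Q=0: 1 ✓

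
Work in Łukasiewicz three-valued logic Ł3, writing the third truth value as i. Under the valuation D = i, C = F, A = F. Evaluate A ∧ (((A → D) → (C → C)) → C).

A → D = F → i = T  [min(1, 1−0+½)]
C → C = F → F = T
(A → D) → (C → C) = T → T = T
((A → D) → (C → C)) → C = T → F = F
A ∧ (((A → D) → (C → C)) → C) = F ∧ F = F

F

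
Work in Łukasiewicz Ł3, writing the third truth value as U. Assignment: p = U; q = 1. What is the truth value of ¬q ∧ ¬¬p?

¬q = ¬1 = 0
¬p = ¬U = U
¬¬p = ¬U = U
¬q ∧ ¬¬p = 0 ∧ U = 0

0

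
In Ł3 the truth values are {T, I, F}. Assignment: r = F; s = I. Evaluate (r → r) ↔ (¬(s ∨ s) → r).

r → r = F → F = T
s ∨ s = I ∨ I = I
¬(s ∨ s) = ¬I = I
¬(s ∨ s) → r = I → F = I  [min(1, 1−½+0)]
(r → r) ↔ (¬(s ∨ s) → r) = T ↔ I = I

I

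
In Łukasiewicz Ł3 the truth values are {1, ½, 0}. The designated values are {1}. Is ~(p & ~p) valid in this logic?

No

Countermodel: p=½ gives ½, which is not designated.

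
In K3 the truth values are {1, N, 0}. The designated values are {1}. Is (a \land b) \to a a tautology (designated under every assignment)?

No

Countermodel: a=N, b=1 gives N, which is not designated.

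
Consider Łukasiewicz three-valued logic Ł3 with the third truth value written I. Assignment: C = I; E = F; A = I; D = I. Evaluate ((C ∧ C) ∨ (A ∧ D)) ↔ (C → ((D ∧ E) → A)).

I

C ∧ C = I ∧ I = I
A ∧ D = I ∧ I = I
(C ∧ C) ∨ (A ∧ D) = I ∨ I = I
D ∧ E = I ∧ F = F
(D ∧ E) → A = F → I = T  [min(1, 1−0+½)]
C → ((D ∧ E) → A) = I → T = T
((C ∧ C) ∨ (A ∧ D)) ↔ (C → ((D ∧ E) → A)) = I ↔ T = I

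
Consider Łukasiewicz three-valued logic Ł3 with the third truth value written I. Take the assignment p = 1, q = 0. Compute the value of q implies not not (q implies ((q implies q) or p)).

q implies q = 0 implies 0 = 1
(q implies q) or p = 1 or 1 = 1
q implies ((q implies q) or p) = 0 implies 1 = 1
not (q implies ((q implies q) or p)) = not 1 = 0
not not (q implies ((q implies q) or p)) = not 0 = 1
q implies not not (q implies ((q implies q) or p)) = 0 implies 1 = 1

1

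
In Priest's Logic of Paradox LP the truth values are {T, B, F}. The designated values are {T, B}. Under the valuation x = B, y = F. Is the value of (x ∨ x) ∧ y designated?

No

x ∨ x = B ∨ B = B
(x ∨ x) ∧ y = B ∧ F = F
F ∉ {T, B}.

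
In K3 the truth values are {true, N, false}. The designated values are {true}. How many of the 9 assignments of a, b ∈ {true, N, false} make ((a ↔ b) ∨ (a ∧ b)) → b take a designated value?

Designated under: (a=true, b=true); (a=true, b=false); (a=N, b=true); (a=false, b=true).

4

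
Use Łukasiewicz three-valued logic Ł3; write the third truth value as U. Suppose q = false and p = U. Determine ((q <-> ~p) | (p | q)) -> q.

~p = ~U = U
q <-> ~p = false <-> U = U
p | q = U | false = U
(q <-> ~p) | (p | q) = U | U = U
((q <-> ~p) | (p | q)) -> q = U -> false = U

U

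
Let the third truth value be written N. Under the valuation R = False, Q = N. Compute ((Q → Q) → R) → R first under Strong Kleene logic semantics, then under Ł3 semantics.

N; True

In Strong Kleene logic: Q → Q = N → N = N  [¬N ∨ N]
(Q → Q) → R = N → False = N
((Q → Q) → R) → R = N → False = N
In Ł3: Q → Q = N → N = True  [min(1, 1−½+½)]
(Q → Q) → R = True → False = False
((Q → Q) → R) → R = False → False = True
They differ because Strong Kleene logic and Ł3 treat N differently under implication.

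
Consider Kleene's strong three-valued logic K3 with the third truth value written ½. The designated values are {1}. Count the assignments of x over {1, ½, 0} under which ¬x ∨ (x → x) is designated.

2

x=1: 1 ✓
x=½: ½ ·
x=0: 1 ✓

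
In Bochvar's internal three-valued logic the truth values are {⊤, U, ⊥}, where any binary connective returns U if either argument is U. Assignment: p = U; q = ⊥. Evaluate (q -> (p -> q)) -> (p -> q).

U

p -> q = U -> ⊥ = U  [any arg is the third value ⇒ result is the third value]
q -> (p -> q) = ⊥ -> U = U
p -> q = U -> ⊥ = U
(q -> (p -> q)) -> (p -> q) = U -> U = U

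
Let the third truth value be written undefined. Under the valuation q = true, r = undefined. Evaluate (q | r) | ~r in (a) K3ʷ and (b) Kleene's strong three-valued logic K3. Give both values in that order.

undefined; true

In K3ʷ: q | r = true | undefined = undefined
~r = ~undefined = undefined
(q | r) | ~r = undefined | undefined = undefined
In Kleene's strong three-valued logic K3: q | r = true | undefined = true
~r = ~undefined = undefined
(q | r) | ~r = true | undefined = true
They differ because K3ʷ and Kleene's strong three-valued logic K3 treat undefined differently under the binary connectives.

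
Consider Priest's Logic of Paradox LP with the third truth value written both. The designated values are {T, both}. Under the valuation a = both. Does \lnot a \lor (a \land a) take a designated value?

\lnot a = \lnot both = both
a \land a = both \land both = both
\lnot a \lor (a \land a) = both \lor both = both
both ∈ {T, both}.

Yes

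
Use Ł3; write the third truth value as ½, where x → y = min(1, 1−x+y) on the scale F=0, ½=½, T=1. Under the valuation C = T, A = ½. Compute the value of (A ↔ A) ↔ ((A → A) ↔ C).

A ↔ A = ½ ↔ ½ = T
A → A = ½ → ½ = T
(A → A) ↔ C = T ↔ T = T
(A ↔ A) ↔ ((A → A) ↔ C) = T ↔ T = T

T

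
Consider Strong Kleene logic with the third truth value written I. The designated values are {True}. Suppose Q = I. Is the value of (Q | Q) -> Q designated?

No

Q | Q = I | I = I
(Q | Q) -> Q = I -> I = I
I ∉ {True}.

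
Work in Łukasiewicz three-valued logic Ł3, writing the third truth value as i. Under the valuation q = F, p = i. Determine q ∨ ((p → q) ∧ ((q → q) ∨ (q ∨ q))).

i

p → q = i → F = i  [min(1, 1−½+0)]
q → q = F → F = T
q ∨ q = F ∨ F = F
(q → q) ∨ (q ∨ q) = T ∨ F = T
(p → q) ∧ ((q → q) ∨ (q ∨ q)) = i ∧ T = i
q ∨ ((p → q) ∧ ((q → q) ∨ (q ∨ q))) = F ∨ i = i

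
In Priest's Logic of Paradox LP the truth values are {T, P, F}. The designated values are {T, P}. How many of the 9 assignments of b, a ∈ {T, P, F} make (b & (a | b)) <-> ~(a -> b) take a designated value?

5

Of the 9 assignments, 5 give a value in {T, P}.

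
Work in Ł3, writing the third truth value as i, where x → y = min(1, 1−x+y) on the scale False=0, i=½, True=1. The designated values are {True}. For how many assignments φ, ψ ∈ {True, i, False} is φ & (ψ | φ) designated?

3

Designated under: (φ=True, ψ=True); (φ=True, ψ=i); (φ=True, ψ=False).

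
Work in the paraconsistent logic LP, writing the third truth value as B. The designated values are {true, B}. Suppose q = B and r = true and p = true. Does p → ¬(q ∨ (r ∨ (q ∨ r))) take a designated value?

No

q ∨ r = B ∨ true = true
r ∨ (q ∨ r) = true ∨ true = true
q ∨ (r ∨ (q ∨ r)) = B ∨ true = true
¬(q ∨ (r ∨ (q ∨ r))) = ¬true = false
p → ¬(q ∨ (r ∨ (q ∨ r))) = true → false = false
false ∉ {true, B}.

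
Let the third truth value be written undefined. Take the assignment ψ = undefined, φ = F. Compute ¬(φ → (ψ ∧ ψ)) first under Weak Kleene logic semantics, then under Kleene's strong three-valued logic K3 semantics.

undefined; F

In Weak Kleene logic: ψ ∧ ψ = undefined ∧ undefined = undefined
φ → (ψ ∧ ψ) = F → undefined = undefined  [any arg is the third value ⇒ result is the third value]
¬(φ → (ψ ∧ ψ)) = ¬undefined = undefined
In Kleene's strong three-valued logic K3: ψ ∧ ψ = undefined ∧ undefined = undefined
φ → (ψ ∧ ψ) = F → undefined = T
¬(φ → (ψ ∧ ψ)) = ¬T = F
They differ because Weak Kleene logic and Kleene's strong three-valued logic K3 treat undefined differently under the binary connectives.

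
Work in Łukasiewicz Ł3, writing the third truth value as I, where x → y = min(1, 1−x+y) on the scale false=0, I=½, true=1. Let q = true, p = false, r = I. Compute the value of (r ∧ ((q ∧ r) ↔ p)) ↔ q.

I

q ∧ r = true ∧ I = I
(q ∧ r) ↔ p = I ↔ false = I  [1 − |½−0|]
r ∧ ((q ∧ r) ↔ p) = I ∧ I = I
(r ∧ ((q ∧ r) ↔ p)) ↔ q = I ↔ true = I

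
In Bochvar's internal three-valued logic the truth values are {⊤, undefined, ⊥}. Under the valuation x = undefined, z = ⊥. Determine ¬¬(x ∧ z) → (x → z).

x ∧ z = undefined ∧ ⊥ = undefined
¬(x ∧ z) = ¬undefined = undefined
¬¬(x ∧ z) = ¬undefined = undefined
x → z = undefined → ⊥ = undefined  [any arg is the third value ⇒ result is the third value]
¬¬(x ∧ z) → (x → z) = undefined → undefined = undefined

undefined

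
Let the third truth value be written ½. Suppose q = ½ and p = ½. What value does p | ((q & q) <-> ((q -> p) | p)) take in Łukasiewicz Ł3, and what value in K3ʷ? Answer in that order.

In Łukasiewicz Ł3: q & q = ½ & ½ = ½
q -> p = ½ -> ½ = true
(q -> p) | p = true | ½ = true
(q & q) <-> ((q -> p) | p) = ½ <-> true = ½
p | ((q & q) <-> ((q -> p) | p)) = ½ | ½ = ½
In K3ʷ: q & q = ½ & ½ = ½
q -> p = ½ -> ½ = ½  [any arg is the third value ⇒ result is the third value]
(q -> p) | p = ½ | ½ = ½
(q & q) <-> ((q -> p) | p) = ½ <-> ½ = ½
p | ((q & q) <-> ((q -> p) | p)) = ½ | ½ = ½

½; ½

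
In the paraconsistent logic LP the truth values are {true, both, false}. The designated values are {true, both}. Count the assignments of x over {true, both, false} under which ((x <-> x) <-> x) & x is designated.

x=true: true ✓
x=both: both ✓
x=false: false ·

2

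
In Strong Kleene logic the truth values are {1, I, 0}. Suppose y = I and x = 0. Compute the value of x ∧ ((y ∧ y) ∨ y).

0

y ∧ y = I ∧ I = I
(y ∧ y) ∨ y = I ∨ I = I
x ∧ ((y ∧ y) ∨ y) = 0 ∧ I = 0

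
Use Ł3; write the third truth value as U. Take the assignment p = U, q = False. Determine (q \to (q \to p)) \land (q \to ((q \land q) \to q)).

True

q \to p = False \to U = True
q \to (q \to p) = False \to True = True
q \land q = False \land False = False
(q \land q) \to q = False \to False = True
q \to ((q \land q) \to q) = False \to True = True
(q \to (q \to p)) \land (q \to ((q \land q) \to q)) = True \land True = True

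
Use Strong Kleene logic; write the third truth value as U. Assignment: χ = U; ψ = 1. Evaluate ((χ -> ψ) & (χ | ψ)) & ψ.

1

χ -> ψ = U -> 1 = 1  [~U | 1]
χ | ψ = U | 1 = 1
(χ -> ψ) & (χ | ψ) = 1 & 1 = 1
((χ -> ψ) & (χ | ψ)) & ψ = 1 & 1 = 1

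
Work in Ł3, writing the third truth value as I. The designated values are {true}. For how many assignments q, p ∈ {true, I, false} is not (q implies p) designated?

Designated under: (q=true, p=false).

1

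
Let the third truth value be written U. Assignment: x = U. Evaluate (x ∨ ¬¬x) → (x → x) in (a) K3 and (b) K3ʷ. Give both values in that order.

U; U

In K3: ¬x = ¬U = U
¬¬x = ¬U = U
x ∨ ¬¬x = U ∨ U = U
x → x = U → U = U  [¬U ∨ U]
(x ∨ ¬¬x) → (x → x) = U → U = U
In K3ʷ: ¬x = ¬U = U
¬¬x = ¬U = U
x ∨ ¬¬x = U ∨ U = U
x → x = U → U = U  [any arg is the third value ⇒ result is the third value]
(x ∨ ¬¬x) → (x → x) = U → U = U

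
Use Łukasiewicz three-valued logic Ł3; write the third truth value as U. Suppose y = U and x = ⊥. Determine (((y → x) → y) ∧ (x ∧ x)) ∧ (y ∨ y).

y → x = U → ⊥ = U
(y → x) → y = U → U = ⊤
x ∧ x = ⊥ ∧ ⊥ = ⊥
((y → x) → y) ∧ (x ∧ x) = ⊤ ∧ ⊥ = ⊥
y ∨ y = U ∨ U = U
(((y → x) → y) ∧ (x ∧ x)) ∧ (y ∨ y) = ⊥ ∧ U = ⊥

⊥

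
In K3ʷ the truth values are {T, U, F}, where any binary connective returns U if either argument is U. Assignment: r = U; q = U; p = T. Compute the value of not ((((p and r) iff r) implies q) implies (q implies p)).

p and r = T and U = U
(p and r) iff r = U iff U = U
((p and r) iff r) implies q = U implies U = U  [any arg is the third value ⇒ result is the third value]
q implies p = U implies T = U
(((p and r) iff r) implies q) implies (q implies p) = U implies U = U
not ((((p and r) iff r) implies q) implies (q implies p)) = not U = U

U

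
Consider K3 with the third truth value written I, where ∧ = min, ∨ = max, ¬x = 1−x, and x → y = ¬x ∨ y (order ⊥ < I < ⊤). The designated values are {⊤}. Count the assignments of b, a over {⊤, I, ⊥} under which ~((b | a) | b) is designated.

Designated under: (b=⊥, a=⊥).

1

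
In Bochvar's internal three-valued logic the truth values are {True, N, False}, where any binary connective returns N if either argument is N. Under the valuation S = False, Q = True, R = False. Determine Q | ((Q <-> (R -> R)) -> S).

R -> R = False -> False = True
Q <-> (R -> R) = True <-> True = True
(Q <-> (R -> R)) -> S = True -> False = False
Q | ((Q <-> (R -> R)) -> S) = True | False = True

True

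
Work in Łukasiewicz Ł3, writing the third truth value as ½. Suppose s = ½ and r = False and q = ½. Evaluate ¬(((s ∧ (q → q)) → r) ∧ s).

½

q → q = ½ → ½ = True  [min(1, 1−½+½)]
s ∧ (q → q) = ½ ∧ True = ½
(s ∧ (q → q)) → r = ½ → False = ½
((s ∧ (q → q)) → r) ∧ s = ½ ∧ ½ = ½
¬(((s ∧ (q → q)) → r) ∧ s) = ¬½ = ½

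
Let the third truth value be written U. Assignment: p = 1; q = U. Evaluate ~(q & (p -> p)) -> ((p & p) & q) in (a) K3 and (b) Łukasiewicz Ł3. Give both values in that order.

U; 1

In K3: p -> p = 1 -> 1 = 1
q & (p -> p) = U & 1 = U
~(q & (p -> p)) = ~U = U
p & p = 1 & 1 = 1
(p & p) & q = 1 & U = U
~(q & (p -> p)) -> ((p & p) & q) = U -> U = U
In Łukasiewicz Ł3: p -> p = 1 -> 1 = 1
q & (p -> p) = U & 1 = U
~(q & (p -> p)) = ~U = U
p & p = 1 & 1 = 1
(p & p) & q = 1 & U = U
~(q & (p -> p)) -> ((p & p) & q) = U -> U = 1  [min(1, 1−½+½)]
They differ because K3 and Łukasiewicz Ł3 treat U differently under implication.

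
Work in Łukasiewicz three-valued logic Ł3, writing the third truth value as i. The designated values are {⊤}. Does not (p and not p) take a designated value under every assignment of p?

No

Countermodel: p=i gives i, which is not designated.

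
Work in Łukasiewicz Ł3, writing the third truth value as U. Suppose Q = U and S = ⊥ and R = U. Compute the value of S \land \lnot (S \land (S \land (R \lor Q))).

⊥

R \lor Q = U \lor U = U
S \land (R \lor Q) = ⊥ \land U = ⊥
S \land (S \land (R \lor Q)) = ⊥ \land ⊥ = ⊥
\lnot (S \land (S \land (R \lor Q))) = \lnot ⊥ = ⊤
S \land \lnot (S \land (S \land (R \lor Q))) = ⊥ \land ⊤ = ⊥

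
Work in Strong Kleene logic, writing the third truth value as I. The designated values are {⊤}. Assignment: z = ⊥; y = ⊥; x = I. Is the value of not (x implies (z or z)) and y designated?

No

z or z = ⊥ or ⊥ = ⊥
x implies (z or z) = I implies ⊥ = I  [not I or ⊥]
not (x implies (z or z)) = not I = I
not (x implies (z or z)) and y = I and ⊥ = ⊥
⊥ ∉ {⊤}.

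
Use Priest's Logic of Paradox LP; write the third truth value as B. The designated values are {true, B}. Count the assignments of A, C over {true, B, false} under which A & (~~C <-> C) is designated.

6

Of the 9 assignments, 6 give a value in {true, B}.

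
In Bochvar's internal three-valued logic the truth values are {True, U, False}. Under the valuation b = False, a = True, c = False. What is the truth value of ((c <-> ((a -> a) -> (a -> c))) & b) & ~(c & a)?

False

a -> a = True -> True = True
a -> c = True -> False = False
(a -> a) -> (a -> c) = True -> False = False
c <-> ((a -> a) -> (a -> c)) = False <-> False = True
(c <-> ((a -> a) -> (a -> c))) & b = True & False = False
c & a = False & True = False
~(c & a) = ~False = True
((c <-> ((a -> a) -> (a -> c))) & b) & ~(c & a) = False & True = False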